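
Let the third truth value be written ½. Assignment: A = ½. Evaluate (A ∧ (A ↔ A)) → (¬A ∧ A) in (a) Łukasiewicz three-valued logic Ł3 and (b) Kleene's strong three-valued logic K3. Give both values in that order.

1; ½

In Łukasiewicz three-valued logic Ł3: A ↔ A = ½ ↔ ½ = 1
A ∧ (A ↔ A) = ½ ∧ 1 = ½
¬A = ¬½ = ½
¬A ∧ A = ½ ∧ ½ = ½
(A ∧ (A ↔ A)) → (¬A ∧ A) = ½ → ½ = 1
In Kleene's strong three-valued logic K3: A ↔ A = ½ ↔ ½ = ½
A ∧ (A ↔ A) = ½ ∧ ½ = ½
¬A = ¬½ = ½
¬A ∧ A = ½ ∧ ½ = ½
(A ∧ (A ↔ A)) → (¬A ∧ A) = ½ → ½ = ½  [¬½ ∨ ½]
They differ because Łukasiewicz three-valued logic Ł3 and Kleene's strong three-valued logic K3 treat ½ differently under implication.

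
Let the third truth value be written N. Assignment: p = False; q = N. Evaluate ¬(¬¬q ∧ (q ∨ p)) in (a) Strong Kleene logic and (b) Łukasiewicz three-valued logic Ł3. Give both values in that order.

In Strong Kleene logic: ¬q = ¬N = N
¬¬q = ¬N = N
q ∨ p = N ∨ False = N
¬¬q ∧ (q ∨ p) = N ∧ N = N
¬(¬¬q ∧ (q ∨ p)) = ¬N = N
In Łukasiewicz three-valued logic Ł3: ¬q = ¬N = N
¬¬q = ¬N = N
q ∨ p = N ∨ False = N
¬¬q ∧ (q ∨ p) = N ∧ N = N
¬(¬¬q ∧ (q ∨ p)) = ¬N = N

N; N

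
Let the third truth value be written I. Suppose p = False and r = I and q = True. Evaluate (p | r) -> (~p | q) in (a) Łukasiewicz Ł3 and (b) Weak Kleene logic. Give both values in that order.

In Łukasiewicz Ł3: p | r = False | I = I
~p = ~False = True
~p | q = True | True = True
(p | r) -> (~p | q) = I -> True = True  [min(1, 1−½+1)]
In Weak Kleene logic: p | r = False | I = I
~p = ~False = True
~p | q = True | True = True
(p | r) -> (~p | q) = I -> True = I
They differ because Łukasiewicz Ł3 and Weak Kleene logic treat I differently under the binary connectives.

True; I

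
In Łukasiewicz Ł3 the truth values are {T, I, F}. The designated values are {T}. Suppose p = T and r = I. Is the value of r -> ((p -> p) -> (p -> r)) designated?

p -> p = T -> T = T
p -> r = T -> I = I  [min(1, 1−1+½)]
(p -> p) -> (p -> r) = T -> I = I
r -> ((p -> p) -> (p -> r)) = I -> I = T
T ∈ {T}.

Yes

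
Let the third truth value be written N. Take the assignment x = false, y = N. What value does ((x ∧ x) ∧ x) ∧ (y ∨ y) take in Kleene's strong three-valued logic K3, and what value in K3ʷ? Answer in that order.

false; N

In Kleene's strong three-valued logic K3: x ∧ x = false ∧ false = false
(x ∧ x) ∧ x = false ∧ false = false
y ∨ y = N ∨ N = N
((x ∧ x) ∧ x) ∧ (y ∨ y) = false ∧ N = false
In K3ʷ: x ∧ x = false ∧ false = false
(x ∧ x) ∧ x = false ∧ false = false
y ∨ y = N ∨ N = N
((x ∧ x) ∧ x) ∧ (y ∨ y) = false ∧ N = N
They differ because Kleene's strong three-valued logic K3 and K3ʷ treat N differently under the binary connectives.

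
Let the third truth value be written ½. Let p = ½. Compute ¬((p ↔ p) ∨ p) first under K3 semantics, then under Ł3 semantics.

½; 0

In K3: p ↔ p = ½ ↔ ½ = ½
(p ↔ p) ∨ p = ½ ∨ ½ = ½
¬((p ↔ p) ∨ p) = ¬½ = ½
In Ł3: p ↔ p = ½ ↔ ½ = 1
(p ↔ p) ∨ p = 1 ∨ ½ = 1
¬((p ↔ p) ∨ p) = ¬1 = 0
They differ because K3 and Ł3 treat ½ differently under implication.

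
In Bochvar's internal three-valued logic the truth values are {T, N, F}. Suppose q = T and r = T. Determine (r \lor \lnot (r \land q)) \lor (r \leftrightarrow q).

T

r \land q = T \land T = T
\lnot (r \land q) = \lnot T = F
r \lor \lnot (r \land q) = T \lor F = T
r \leftrightarrow q = T \leftrightarrow T = T
(r \lor \lnot (r \land q)) \lor (r \leftrightarrow q) = T \lor T = T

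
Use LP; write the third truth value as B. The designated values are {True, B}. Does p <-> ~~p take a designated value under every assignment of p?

Yes

Every assignment of p over {True, B, False} gives a value in {True, B}.
In particular, with p=B: p <-> ~~p = B.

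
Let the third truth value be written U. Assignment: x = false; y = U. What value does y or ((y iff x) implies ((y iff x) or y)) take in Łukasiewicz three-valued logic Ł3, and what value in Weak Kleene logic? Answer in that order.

In Łukasiewicz three-valued logic Ł3: y iff x = U iff false = U  [1 − |½−0|]
y iff x = U iff false = U
(y iff x) or y = U or U = U
(y iff x) implies ((y iff x) or y) = U implies U = true
y or ((y iff x) implies ((y iff x) or y)) = U or true = true
In Weak Kleene logic: y iff x = U iff false = U
y iff x = U iff false = U
(y iff x) or y = U or U = U
(y iff x) implies ((y iff x) or y) = U implies U = U  [any arg is the third value ⇒ result is the third value]
y or ((y iff x) implies ((y iff x) or y)) = U or U = U
They differ because Łukasiewicz three-valued logic Ł3 and Weak Kleene logic treat U differently under the binary connectives.

true; U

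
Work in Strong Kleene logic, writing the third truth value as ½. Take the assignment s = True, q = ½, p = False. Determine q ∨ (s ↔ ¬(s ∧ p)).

s ∧ p = True ∧ False = False
¬(s ∧ p) = ¬False = True
s ↔ ¬(s ∧ p) = True ↔ True = True
q ∨ (s ↔ ¬(s ∧ p)) = ½ ∨ True = True

True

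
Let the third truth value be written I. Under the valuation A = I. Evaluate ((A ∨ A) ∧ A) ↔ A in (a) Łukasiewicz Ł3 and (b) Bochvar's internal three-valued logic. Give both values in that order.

In Łukasiewicz Ł3: A ∨ A = I ∨ I = I
(A ∨ A) ∧ A = I ∧ I = I
((A ∨ A) ∧ A) ↔ A = I ↔ I = true  [1 − |½−½|]
In Bochvar's internal three-valued logic: A ∨ A = I ∨ I = I
(A ∨ A) ∧ A = I ∧ I = I
((A ∨ A) ∧ A) ↔ A = I ↔ I = I
They differ because Łukasiewicz Ł3 and Bochvar's internal three-valued logic treat I differently under the binary connectives.

true; I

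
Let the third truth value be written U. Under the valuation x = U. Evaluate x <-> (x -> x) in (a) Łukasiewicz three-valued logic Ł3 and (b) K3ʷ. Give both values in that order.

U; U

In Łukasiewicz three-valued logic Ł3: x -> x = U -> U = true  [min(1, 1−½+½)]
x <-> (x -> x) = U <-> true = U
In K3ʷ: x -> x = U -> U = U  [any arg is the third value ⇒ result is the third value]
x <-> (x -> x) = U <-> U = U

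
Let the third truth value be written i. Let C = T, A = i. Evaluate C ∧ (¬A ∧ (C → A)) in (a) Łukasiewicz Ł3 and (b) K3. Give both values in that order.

i; i

In Łukasiewicz Ł3: ¬A = ¬i = i
C → A = T → i = i  [min(1, 1−1+½)]
¬A ∧ (C → A) = i ∧ i = i
C ∧ (¬A ∧ (C → A)) = T ∧ i = i
In K3: ¬A = ¬i = i
C → A = T → i = i  [¬T ∨ i]
¬A ∧ (C → A) = i ∧ i = i
C ∧ (¬A ∧ (C → A)) = T ∧ i = i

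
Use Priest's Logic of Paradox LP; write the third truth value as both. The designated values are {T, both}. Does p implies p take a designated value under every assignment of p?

Yes

Every assignment of p over {T, both, F} gives a value in {T, both}.
In particular, with p=both: p implies p = both.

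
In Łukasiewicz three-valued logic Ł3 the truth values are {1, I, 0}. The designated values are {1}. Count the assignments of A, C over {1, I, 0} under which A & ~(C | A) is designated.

Of the 9 assignments, 0 give a value in {1}.

0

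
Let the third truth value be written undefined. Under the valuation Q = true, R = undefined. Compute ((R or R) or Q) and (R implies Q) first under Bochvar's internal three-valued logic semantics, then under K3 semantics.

In Bochvar's internal three-valued logic: R or R = undefined or undefined = undefined
(R or R) or Q = undefined or true = undefined
R implies Q = undefined implies true = undefined  [any arg is the third value ⇒ result is the third value]
((R or R) or Q) and (R implies Q) = undefined and undefined = undefined
In K3: R or R = undefined or undefined = undefined
(R or R) or Q = undefined or true = true
R implies Q = undefined implies true = true  [not undefined or true]
((R or R) or Q) and (R implies Q) = true and true = true
They differ because Bochvar's internal three-valued logic and K3 treat undefined differently under the binary connectives.

undefined; true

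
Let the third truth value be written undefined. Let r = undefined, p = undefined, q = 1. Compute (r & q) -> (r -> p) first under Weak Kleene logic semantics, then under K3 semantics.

undefined; undefined

In Weak Kleene logic: r & q = undefined & 1 = undefined
r -> p = undefined -> undefined = undefined  [any arg is the third value ⇒ result is the third value]
(r & q) -> (r -> p) = undefined -> undefined = undefined
In K3: r & q = undefined & 1 = undefined
r -> p = undefined -> undefined = undefined  [~undefined | undefined]
(r & q) -> (r -> p) = undefined -> undefined = undefined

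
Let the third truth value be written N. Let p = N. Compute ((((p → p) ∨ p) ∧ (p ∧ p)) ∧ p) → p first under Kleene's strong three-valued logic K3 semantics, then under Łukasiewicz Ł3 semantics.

In Kleene's strong three-valued logic K3: p → p = N → N = N
(p → p) ∨ p = N ∨ N = N
p ∧ p = N ∧ N = N
((p → p) ∨ p) ∧ (p ∧ p) = N ∧ N = N
(((p → p) ∨ p) ∧ (p ∧ p)) ∧ p = N ∧ N = N
((((p → p) ∨ p) ∧ (p ∧ p)) ∧ p) → p = N → N = N
In Łukasiewicz Ł3: p → p = N → N = true  [min(1, 1−½+½)]
(p → p) ∨ p = true ∨ N = true
p ∧ p = N ∧ N = N
((p → p) ∨ p) ∧ (p ∧ p) = true ∧ N = N
(((p → p) ∨ p) ∧ (p ∧ p)) ∧ p = N ∧ N = N
((((p → p) ∨ p) ∧ (p ∧ p)) ∧ p) → p = N → N = true
They differ because Kleene's strong three-valued logic K3 and Łukasiewicz Ł3 treat N differently under implication.

N; true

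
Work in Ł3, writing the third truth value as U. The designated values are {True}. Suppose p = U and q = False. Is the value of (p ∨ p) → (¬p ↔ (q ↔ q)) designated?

Yes

p ∨ p = U ∨ U = U
¬p = ¬U = U
q ↔ q = False ↔ False = True
¬p ↔ (q ↔ q) = U ↔ True = U  [1 − |½−1|]
(p ∨ p) → (¬p ↔ (q ↔ q)) = U → U = True
True ∈ {True}.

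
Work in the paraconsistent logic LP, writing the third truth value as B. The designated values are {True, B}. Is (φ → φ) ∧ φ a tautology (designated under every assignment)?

Countermodel: φ=False gives False, which is not designated.

No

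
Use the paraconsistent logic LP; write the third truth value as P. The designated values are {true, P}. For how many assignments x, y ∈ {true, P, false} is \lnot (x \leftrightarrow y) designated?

Of the 9 assignments, 7 give a value in {true, P}.

7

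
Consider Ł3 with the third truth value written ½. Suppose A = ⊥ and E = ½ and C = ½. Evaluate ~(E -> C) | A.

⊥

E -> C = ½ -> ½ = ⊤
~(E -> C) = ~⊤ = ⊥
~(E -> C) | A = ⊥ | ⊥ = ⊥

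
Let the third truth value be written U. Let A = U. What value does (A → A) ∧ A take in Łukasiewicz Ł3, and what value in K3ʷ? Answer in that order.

In Łukasiewicz Ł3: A → A = U → U = T  [min(1, 1−½+½)]
(A → A) ∧ A = T ∧ U = U
In K3ʷ: A → A = U → U = U  [any arg is the third value ⇒ result is the third value]
(A → A) ∧ A = U ∧ U = U

U; U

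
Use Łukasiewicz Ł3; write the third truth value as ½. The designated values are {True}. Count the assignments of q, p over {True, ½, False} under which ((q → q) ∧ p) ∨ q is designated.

5

Of the 9 assignments, 5 give a value in {True}.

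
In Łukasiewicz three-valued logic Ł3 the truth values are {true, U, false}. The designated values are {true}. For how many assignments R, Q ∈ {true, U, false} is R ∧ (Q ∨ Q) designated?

Designated under: (R=true, Q=true).

1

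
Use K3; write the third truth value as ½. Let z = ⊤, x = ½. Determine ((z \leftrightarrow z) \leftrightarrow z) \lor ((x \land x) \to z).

⊤

z \leftrightarrow z = ⊤ \leftrightarrow ⊤ = ⊤
(z \leftrightarrow z) \leftrightarrow z = ⊤ \leftrightarrow ⊤ = ⊤
x \land x = ½ \land ½ = ½
(x \land x) \to z = ½ \to ⊤ = ⊤  [\lnot ½ \lor ⊤]
((z \leftrightarrow z) \leftrightarrow z) \lor ((x \land x) \to z) = ⊤ \lor ⊤ = ⊤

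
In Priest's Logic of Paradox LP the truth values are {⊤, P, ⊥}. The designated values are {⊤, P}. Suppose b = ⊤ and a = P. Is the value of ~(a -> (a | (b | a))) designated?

b | a = ⊤ | P = ⊤
a | (b | a) = P | ⊤ = ⊤
a -> (a | (b | a)) = P -> ⊤ = ⊤
~(a -> (a | (b | a))) = ~⊤ = ⊥
⊥ ∉ {⊤, P}.

No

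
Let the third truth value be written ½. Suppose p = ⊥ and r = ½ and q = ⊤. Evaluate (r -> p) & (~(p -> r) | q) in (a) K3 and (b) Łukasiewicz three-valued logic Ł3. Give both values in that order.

In K3: r -> p = ½ -> ⊥ = ½  [~½ | ⊥]
p -> r = ⊥ -> ½ = ⊤
~(p -> r) = ~⊤ = ⊥
~(p -> r) | q = ⊥ | ⊤ = ⊤
(r -> p) & (~(p -> r) | q) = ½ & ⊤ = ½
In Łukasiewicz three-valued logic Ł3: r -> p = ½ -> ⊥ = ½  [min(1, 1−½+0)]
p -> r = ⊥ -> ½ = ⊤
~(p -> r) = ~⊤ = ⊥
~(p -> r) | q = ⊥ | ⊤ = ⊤
(r -> p) & (~(p -> r) | q) = ½ & ⊤ = ½

½; ½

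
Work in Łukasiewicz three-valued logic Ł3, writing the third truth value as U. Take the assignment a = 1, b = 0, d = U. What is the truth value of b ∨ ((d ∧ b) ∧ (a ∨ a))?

d ∧ b = U ∧ 0 = 0
a ∨ a = 1 ∨ 1 = 1
(d ∧ b) ∧ (a ∨ a) = 0 ∧ 1 = 0
b ∨ ((d ∧ b) ∧ (a ∨ a)) = 0 ∨ 0 = 0

0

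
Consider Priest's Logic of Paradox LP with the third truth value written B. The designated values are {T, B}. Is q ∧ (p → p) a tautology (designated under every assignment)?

No

Countermodel: q=F, p=T gives F, which is not designated.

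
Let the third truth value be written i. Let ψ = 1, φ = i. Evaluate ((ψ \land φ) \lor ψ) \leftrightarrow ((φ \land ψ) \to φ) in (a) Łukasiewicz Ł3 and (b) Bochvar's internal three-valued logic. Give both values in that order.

In Łukasiewicz Ł3: ψ \land φ = 1 \land i = i
(ψ \land φ) \lor ψ = i \lor 1 = 1
φ \land ψ = i \land 1 = i
(φ \land ψ) \to φ = i \to i = 1  [min(1, 1−½+½)]
((ψ \land φ) \lor ψ) \leftrightarrow ((φ \land ψ) \to φ) = 1 \leftrightarrow 1 = 1
In Bochvar's internal three-valued logic: ψ \land φ = 1 \land i = i
(ψ \land φ) \lor ψ = i \lor 1 = i
φ \land ψ = i \land 1 = i
(φ \land ψ) \to φ = i \to i = i  [any arg is the third value ⇒ result is the third value]
((ψ \land φ) \lor ψ) \leftrightarrow ((φ \land ψ) \to φ) = i \leftrightarrow i = i
They differ because Łukasiewicz Ł3 and Bochvar's internal three-valued logic treat i differently under the binary connectives.

1; i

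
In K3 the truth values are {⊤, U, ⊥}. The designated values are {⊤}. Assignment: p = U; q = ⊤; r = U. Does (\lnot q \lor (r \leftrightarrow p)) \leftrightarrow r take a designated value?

\lnot q = \lnot ⊤ = ⊥
r \leftrightarrow p = U \leftrightarrow U = U
\lnot q \lor (r \leftrightarrow p) = ⊥ \lor U = U
(\lnot q \lor (r \leftrightarrow p)) \leftrightarrow r = U \leftrightarrow U = U
U ∉ {⊤}.

No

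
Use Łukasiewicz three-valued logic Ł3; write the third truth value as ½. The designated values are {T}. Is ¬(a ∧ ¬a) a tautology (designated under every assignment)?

No

Countermodel: a=½ gives ½, which is not designated.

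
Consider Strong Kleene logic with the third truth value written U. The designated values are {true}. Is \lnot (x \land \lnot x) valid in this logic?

No

Countermodel: x=U gives U, which is not designated.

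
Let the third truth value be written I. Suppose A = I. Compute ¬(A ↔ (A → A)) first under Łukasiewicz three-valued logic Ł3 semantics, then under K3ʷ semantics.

I; I

In Łukasiewicz three-valued logic Ł3: A → A = I → I = True  [min(1, 1−½+½)]
A ↔ (A → A) = I ↔ True = I
¬(A ↔ (A → A)) = ¬I = I
In K3ʷ: A → A = I → I = I
A ↔ (A → A) = I ↔ I = I
¬(A ↔ (A → A)) = ¬I = I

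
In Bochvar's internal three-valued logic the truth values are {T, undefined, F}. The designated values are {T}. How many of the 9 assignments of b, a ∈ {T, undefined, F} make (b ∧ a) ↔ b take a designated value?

Designated under: (b=T, a=T); (b=F, a=T); (b=F, a=F).

3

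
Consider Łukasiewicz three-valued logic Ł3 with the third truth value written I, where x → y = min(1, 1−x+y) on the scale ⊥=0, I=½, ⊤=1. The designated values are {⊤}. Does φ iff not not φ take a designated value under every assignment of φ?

Every assignment of φ over {⊤, I, ⊥} gives a value in {⊤}.
In particular, with φ=I: φ iff not not φ = ⊤.

Yes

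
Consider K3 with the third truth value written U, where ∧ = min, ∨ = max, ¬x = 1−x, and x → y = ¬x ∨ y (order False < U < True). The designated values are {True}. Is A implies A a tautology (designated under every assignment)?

Countermodel: A=U gives U, which is not designated.

No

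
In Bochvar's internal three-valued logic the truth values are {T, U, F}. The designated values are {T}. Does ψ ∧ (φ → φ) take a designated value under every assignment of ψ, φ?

Countermodel: ψ=T, φ=U gives U, which is not designated.

No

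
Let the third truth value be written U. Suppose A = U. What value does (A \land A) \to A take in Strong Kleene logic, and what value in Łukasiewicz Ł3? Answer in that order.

In Strong Kleene logic: A \land A = U \land U = U
(A \land A) \to A = U \to U = U
In Łukasiewicz Ł3: A \land A = U \land U = U
(A \land A) \to A = U \to U = ⊤  [min(1, 1−½+½)]
They differ because Strong Kleene logic and Łukasiewicz Ł3 treat U differently under implication.

U; ⊤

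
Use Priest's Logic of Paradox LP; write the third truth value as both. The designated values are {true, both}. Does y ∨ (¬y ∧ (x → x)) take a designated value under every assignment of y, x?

Yes

Every assignment of y, x over {true, both, false} gives a value in {true, both}.
In particular, with y=both, x=both: y ∨ (¬y ∧ (x → x)) = both.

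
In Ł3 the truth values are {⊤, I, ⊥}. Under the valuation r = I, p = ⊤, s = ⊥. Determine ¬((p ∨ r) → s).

⊤

p ∨ r = ⊤ ∨ I = ⊤
(p ∨ r) → s = ⊤ → ⊥ = ⊥
¬((p ∨ r) → s) = ¬⊥ = ⊤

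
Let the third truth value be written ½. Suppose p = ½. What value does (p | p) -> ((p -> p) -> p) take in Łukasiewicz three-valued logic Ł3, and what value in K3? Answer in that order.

In Łukasiewicz three-valued logic Ł3: p | p = ½ | ½ = ½
p -> p = ½ -> ½ = T
(p -> p) -> p = T -> ½ = ½
(p | p) -> ((p -> p) -> p) = ½ -> ½ = T
In K3: p | p = ½ | ½ = ½
p -> p = ½ -> ½ = ½  [~½ | ½]
(p -> p) -> p = ½ -> ½ = ½
(p | p) -> ((p -> p) -> p) = ½ -> ½ = ½
They differ because Łukasiewicz three-valued logic Ł3 and K3 treat ½ differently under implication.

T; ½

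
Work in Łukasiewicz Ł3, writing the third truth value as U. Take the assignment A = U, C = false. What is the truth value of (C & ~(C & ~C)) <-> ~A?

~C = ~false = true
C & ~C = false & true = false
~(C & ~C) = ~false = true
C & ~(C & ~C) = false & true = false
~A = ~U = U
(C & ~(C & ~C)) <-> ~A = false <-> U = U  [1 − |0−½|]

U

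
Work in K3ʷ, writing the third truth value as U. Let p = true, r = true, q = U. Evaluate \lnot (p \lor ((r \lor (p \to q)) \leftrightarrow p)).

U

p \to q = true \to U = U
r \lor (p \to q) = true \lor U = U
(r \lor (p \to q)) \leftrightarrow p = U \leftrightarrow true = U
p \lor ((r \lor (p \to q)) \leftrightarrow p) = true \lor U = U
\lnot (p \lor ((r \lor (p \to q)) \leftrightarrow p)) = \lnot U = U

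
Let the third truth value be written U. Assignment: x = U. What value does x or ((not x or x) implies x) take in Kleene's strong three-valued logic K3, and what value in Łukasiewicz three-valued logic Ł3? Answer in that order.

U; 1

In Kleene's strong three-valued logic K3: not x = not U = U
not x or x = U or U = U
(not x or x) implies x = U implies U = U  [not U or U]
x or ((not x or x) implies x) = U or U = U
In Łukasiewicz three-valued logic Ł3: not x = not U = U
not x or x = U or U = U
(not x or x) implies x = U implies U = 1
x or ((not x or x) implies x) = U or 1 = 1
They differ because Kleene's strong three-valued logic K3 and Łukasiewicz three-valued logic Ł3 treat U differently under implication.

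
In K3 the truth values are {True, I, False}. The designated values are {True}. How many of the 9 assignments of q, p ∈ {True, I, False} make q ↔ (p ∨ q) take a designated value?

Designated under: (q=True, p=True); (q=True, p=I); (q=True, p=False); (q=False, p=False).

4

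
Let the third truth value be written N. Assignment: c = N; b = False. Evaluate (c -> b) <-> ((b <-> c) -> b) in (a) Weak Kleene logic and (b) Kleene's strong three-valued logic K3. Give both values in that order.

N; N

In Weak Kleene logic: c -> b = N -> False = N
b <-> c = False <-> N = N
(b <-> c) -> b = N -> False = N
(c -> b) <-> ((b <-> c) -> b) = N <-> N = N
In Kleene's strong three-valued logic K3: c -> b = N -> False = N
b <-> c = False <-> N = N
(b <-> c) -> b = N -> False = N
(c -> b) <-> ((b <-> c) -> b) = N <-> N = N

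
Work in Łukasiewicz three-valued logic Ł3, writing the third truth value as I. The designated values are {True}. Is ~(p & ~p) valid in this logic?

No

Countermodel: p=I gives I, which is not designated.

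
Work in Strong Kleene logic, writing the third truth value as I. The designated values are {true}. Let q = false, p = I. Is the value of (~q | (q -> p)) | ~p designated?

~q = ~false = true
q -> p = false -> I = true
~q | (q -> p) = true | true = true
~p = ~I = I
(~q | (q -> p)) | ~p = true | I = true
true ∈ {true}.

Yes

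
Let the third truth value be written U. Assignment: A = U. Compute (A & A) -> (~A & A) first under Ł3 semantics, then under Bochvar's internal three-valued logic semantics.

True; U

In Ł3: A & A = U & U = U
~A = ~U = U
~A & A = U & U = U
(A & A) -> (~A & A) = U -> U = True  [min(1, 1−½+½)]
In Bochvar's internal three-valued logic: A & A = U & U = U
~A = ~U = U
~A & A = U & U = U
(A & A) -> (~A & A) = U -> U = U  [any arg is the third value ⇒ result is the third value]
They differ because Ł3 and Bochvar's internal three-valued logic treat U differently under the binary connectives.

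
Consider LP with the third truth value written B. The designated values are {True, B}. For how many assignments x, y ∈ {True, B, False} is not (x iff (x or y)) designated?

5

Of the 9 assignments, 5 give a value in {True, B}.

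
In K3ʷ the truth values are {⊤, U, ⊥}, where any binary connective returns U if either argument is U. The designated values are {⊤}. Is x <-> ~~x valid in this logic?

Countermodel: x=U gives U, which is not designated.

No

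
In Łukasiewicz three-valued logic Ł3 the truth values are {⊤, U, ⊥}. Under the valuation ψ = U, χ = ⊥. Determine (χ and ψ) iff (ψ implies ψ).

⊥

χ and ψ = ⊥ and U = ⊥
ψ implies ψ = U implies U = ⊤  [min(1, 1−½+½)]
(χ and ψ) iff (ψ implies ψ) = ⊥ iff ⊤ = ⊥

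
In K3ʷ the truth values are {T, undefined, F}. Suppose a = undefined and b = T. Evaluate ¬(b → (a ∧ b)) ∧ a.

a ∧ b = undefined ∧ T = undefined
b → (a ∧ b) = T → undefined = undefined  [any arg is the third value ⇒ result is the third value]
¬(b → (a ∧ b)) = ¬undefined = undefined
¬(b → (a ∧ b)) ∧ a = undefined ∧ undefined = undefined

undefined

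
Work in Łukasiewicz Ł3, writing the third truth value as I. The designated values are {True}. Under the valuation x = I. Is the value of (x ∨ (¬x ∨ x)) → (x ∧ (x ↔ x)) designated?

Yes

¬x = ¬I = I
¬x ∨ x = I ∨ I = I
x ∨ (¬x ∨ x) = I ∨ I = I
x ↔ x = I ↔ I = True
x ∧ (x ↔ x) = I ∧ True = I
(x ∨ (¬x ∨ x)) → (x ∧ (x ↔ x)) = I → I = True
True ∈ {True}.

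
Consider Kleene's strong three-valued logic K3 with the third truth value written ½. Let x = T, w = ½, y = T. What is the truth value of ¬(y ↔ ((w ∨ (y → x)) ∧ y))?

F

y → x = T → T = T
w ∨ (y → x) = ½ ∨ T = T
(w ∨ (y → x)) ∧ y = T ∧ T = T
y ↔ ((w ∨ (y → x)) ∧ y) = T ↔ T = T
¬(y ↔ ((w ∨ (y → x)) ∧ y)) = ¬T = F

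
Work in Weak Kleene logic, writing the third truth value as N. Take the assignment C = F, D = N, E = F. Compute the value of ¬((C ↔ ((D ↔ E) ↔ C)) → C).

N

D ↔ E = N ↔ F = N
(D ↔ E) ↔ C = N ↔ F = N
C ↔ ((D ↔ E) ↔ C) = F ↔ N = N
(C ↔ ((D ↔ E) ↔ C)) → C = N → F = N  [any arg is the third value ⇒ result is the third value]
¬((C ↔ ((D ↔ E) ↔ C)) → C) = ¬N = N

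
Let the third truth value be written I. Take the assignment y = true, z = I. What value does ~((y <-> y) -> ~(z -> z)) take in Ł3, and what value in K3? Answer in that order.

true; I

In Ł3: y <-> y = true <-> true = true
z -> z = I -> I = true
~(z -> z) = ~true = false
(y <-> y) -> ~(z -> z) = true -> false = false
~((y <-> y) -> ~(z -> z)) = ~false = true
In K3: y <-> y = true <-> true = true
z -> z = I -> I = I  [~I | I]
~(z -> z) = ~I = I
(y <-> y) -> ~(z -> z) = true -> I = I
~((y <-> y) -> ~(z -> z)) = ~I = I
They differ because Ł3 and K3 treat I differently under implication.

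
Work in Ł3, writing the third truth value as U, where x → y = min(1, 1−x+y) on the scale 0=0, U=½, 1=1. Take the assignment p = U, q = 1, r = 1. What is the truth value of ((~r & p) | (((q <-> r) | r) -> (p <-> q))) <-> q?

U

~r = ~1 = 0
~r & p = 0 & U = 0
q <-> r = 1 <-> 1 = 1
(q <-> r) | r = 1 | 1 = 1
p <-> q = U <-> 1 = U
((q <-> r) | r) -> (p <-> q) = 1 -> U = U
(~r & p) | (((q <-> r) | r) -> (p <-> q)) = 0 | U = U
((~r & p) | (((q <-> r) | r) -> (p <-> q))) <-> q = U <-> 1 = U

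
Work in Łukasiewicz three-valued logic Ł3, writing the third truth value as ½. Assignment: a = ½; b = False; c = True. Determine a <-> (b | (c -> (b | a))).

b | a = False | ½ = ½
c -> (b | a) = True -> ½ = ½  [min(1, 1−1+½)]
b | (c -> (b | a)) = False | ½ = ½
a <-> (b | (c -> (b | a))) = ½ <-> ½ = True

True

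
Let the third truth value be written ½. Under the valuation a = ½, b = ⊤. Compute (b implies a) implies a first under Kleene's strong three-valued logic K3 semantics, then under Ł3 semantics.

In Kleene's strong three-valued logic K3: b implies a = ⊤ implies ½ = ½  [not ⊤ or ½]
(b implies a) implies a = ½ implies ½ = ½
In Ł3: b implies a = ⊤ implies ½ = ½
(b implies a) implies a = ½ implies ½ = ⊤
They differ because Kleene's strong three-valued logic K3 and Ł3 treat ½ differently under implication.

½; ⊤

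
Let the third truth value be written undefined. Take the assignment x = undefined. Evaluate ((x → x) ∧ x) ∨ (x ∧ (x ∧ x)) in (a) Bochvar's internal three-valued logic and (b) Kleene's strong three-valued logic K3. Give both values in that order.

In Bochvar's internal three-valued logic: x → x = undefined → undefined = undefined  [any arg is the third value ⇒ result is the third value]
(x → x) ∧ x = undefined ∧ undefined = undefined
x ∧ x = undefined ∧ undefined = undefined
x ∧ (x ∧ x) = undefined ∧ undefined = undefined
((x → x) ∧ x) ∨ (x ∧ (x ∧ x)) = undefined ∨ undefined = undefined
In Kleene's strong three-valued logic K3: x → x = undefined → undefined = undefined  [¬undefined ∨ undefined]
(x → x) ∧ x = undefined ∧ undefined = undefined
x ∧ x = undefined ∧ undefined = undefined
x ∧ (x ∧ x) = undefined ∧ undefined = undefined
((x → x) ∧ x) ∨ (x ∧ (x ∧ x)) = undefined ∨ undefined = undefined

undefined; undefined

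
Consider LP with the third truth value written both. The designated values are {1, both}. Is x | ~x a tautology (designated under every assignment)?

Every assignment of x over {1, both, 0} gives a value in {1, both}.
In particular, with x=both: x | ~x = both.

Yes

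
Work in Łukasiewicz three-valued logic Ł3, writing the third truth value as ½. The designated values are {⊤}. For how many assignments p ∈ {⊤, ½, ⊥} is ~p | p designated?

2

p=⊤: ⊤ ✓
p=½: ½ ·
p=⊥: ⊤ ✓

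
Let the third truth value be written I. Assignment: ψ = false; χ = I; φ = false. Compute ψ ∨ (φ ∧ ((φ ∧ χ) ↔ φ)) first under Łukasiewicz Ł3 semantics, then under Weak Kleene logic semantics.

In Łukasiewicz Ł3: φ ∧ χ = false ∧ I = false
(φ ∧ χ) ↔ φ = false ↔ false = true
φ ∧ ((φ ∧ χ) ↔ φ) = false ∧ true = false
ψ ∨ (φ ∧ ((φ ∧ χ) ↔ φ)) = false ∨ false = false
In Weak Kleene logic: φ ∧ χ = false ∧ I = I
(φ ∧ χ) ↔ φ = I ↔ false = I
φ ∧ ((φ ∧ χ) ↔ φ) = false ∧ I = I
ψ ∨ (φ ∧ ((φ ∧ χ) ↔ φ)) = false ∨ I = I
They differ because Łukasiewicz Ł3 and Weak Kleene logic treat I differently under the binary connectives.

false; I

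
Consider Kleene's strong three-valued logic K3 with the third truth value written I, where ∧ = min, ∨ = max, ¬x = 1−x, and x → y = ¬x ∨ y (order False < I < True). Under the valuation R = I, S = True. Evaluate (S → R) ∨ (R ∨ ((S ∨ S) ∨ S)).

S → R = True → I = I
S ∨ S = True ∨ True = True
(S ∨ S) ∨ S = True ∨ True = True
R ∨ ((S ∨ S) ∨ S) = I ∨ True = True
(S → R) ∨ (R ∨ ((S ∨ S) ∨ S)) = I ∨ True = True

True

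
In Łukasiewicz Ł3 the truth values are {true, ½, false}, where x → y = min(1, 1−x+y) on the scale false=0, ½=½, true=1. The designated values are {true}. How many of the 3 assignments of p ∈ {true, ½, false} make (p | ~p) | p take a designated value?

2

p=true: true ✓
p=½: ½ ·
p=false: true ✓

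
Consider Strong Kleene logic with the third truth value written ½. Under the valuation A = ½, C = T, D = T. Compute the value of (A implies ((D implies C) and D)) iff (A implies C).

T

D implies C = T implies T = T
(D implies C) and D = T and T = T
A implies ((D implies C) and D) = ½ implies T = T
A implies C = ½ implies T = T
(A implies ((D implies C) and D)) iff (A implies C) = T iff T = T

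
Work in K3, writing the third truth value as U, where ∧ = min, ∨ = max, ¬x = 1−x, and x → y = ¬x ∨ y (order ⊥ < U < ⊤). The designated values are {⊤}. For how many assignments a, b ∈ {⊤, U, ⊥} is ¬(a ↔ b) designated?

Designated under: (a=⊤, b=⊥); (a=⊥, b=⊤).

2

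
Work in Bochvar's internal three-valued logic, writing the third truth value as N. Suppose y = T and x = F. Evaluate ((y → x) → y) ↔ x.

F

y → x = T → F = F
(y → x) → y = F → T = T
((y → x) → y) ↔ x = T ↔ F = F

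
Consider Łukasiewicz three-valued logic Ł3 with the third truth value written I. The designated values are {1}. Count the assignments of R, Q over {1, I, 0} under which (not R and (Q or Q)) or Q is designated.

3

Designated under: (R=1, Q=1); (R=I, Q=1); (R=0, Q=1).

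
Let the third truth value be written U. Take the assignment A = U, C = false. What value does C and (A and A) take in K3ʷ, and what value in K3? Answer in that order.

In K3ʷ: A and A = U and U = U
C and (A and A) = false and U = U
In K3: A and A = U and U = U
C and (A and A) = false and U = false
They differ because K3ʷ and K3 treat U differently under the binary connectives.

U; false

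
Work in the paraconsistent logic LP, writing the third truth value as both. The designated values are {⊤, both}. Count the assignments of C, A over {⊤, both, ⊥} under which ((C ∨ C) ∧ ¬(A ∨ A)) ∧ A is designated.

2

Designated under: (C=⊤, A=both); (C=both, A=both).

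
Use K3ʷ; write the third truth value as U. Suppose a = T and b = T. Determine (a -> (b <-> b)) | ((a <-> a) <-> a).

T

b <-> b = T <-> T = T
a -> (b <-> b) = T -> T = T
a <-> a = T <-> T = T
(a <-> a) <-> a = T <-> T = T
(a -> (b <-> b)) | ((a <-> a) <-> a) = T | T = T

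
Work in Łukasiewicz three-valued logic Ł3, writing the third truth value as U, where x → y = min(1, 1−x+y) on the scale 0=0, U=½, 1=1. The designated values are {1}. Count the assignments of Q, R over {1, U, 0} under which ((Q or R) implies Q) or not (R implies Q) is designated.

Of the 9 assignments, 7 give a value in {1}.

7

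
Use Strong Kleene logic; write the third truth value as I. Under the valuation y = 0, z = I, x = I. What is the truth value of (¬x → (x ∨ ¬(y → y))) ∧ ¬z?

¬x = ¬I = I
y → y = 0 → 0 = 1
¬(y → y) = ¬1 = 0
x ∨ ¬(y → y) = I ∨ 0 = I
¬x → (x ∨ ¬(y → y)) = I → I = I  [¬I ∨ I]
¬z = ¬I = I
(¬x → (x ∨ ¬(y → y))) ∧ ¬z = I ∧ I = I

I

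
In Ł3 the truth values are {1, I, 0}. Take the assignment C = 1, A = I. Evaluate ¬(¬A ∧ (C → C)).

¬A = ¬I = I
C → C = 1 → 1 = 1
¬A ∧ (C → C) = I ∧ 1 = I
¬(¬A ∧ (C → C)) = ¬I = I

I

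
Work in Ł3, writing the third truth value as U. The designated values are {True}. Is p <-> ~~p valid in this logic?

Yes

Every assignment of p over {True, U, False} gives a value in {True}.
In particular, with p=U: p <-> ~~p = True.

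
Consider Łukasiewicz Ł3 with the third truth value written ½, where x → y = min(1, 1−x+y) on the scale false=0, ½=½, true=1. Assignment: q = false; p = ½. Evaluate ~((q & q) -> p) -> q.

q & q = false & false = false
(q & q) -> p = false -> ½ = true  [min(1, 1−0+½)]
~((q & q) -> p) = ~true = false
~((q & q) -> p) -> q = false -> false = true

true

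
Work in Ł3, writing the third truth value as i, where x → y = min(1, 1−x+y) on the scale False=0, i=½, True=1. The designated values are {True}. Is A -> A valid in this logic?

Yes

Every assignment of A over {True, i, False} gives a value in {True}.
In particular, with A=i: A -> A = True.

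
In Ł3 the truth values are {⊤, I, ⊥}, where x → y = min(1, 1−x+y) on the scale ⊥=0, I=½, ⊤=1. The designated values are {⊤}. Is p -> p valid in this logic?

Yes

Every assignment of p over {⊤, I, ⊥} gives a value in {⊤}.
In particular, with p=I: p -> p = ⊤.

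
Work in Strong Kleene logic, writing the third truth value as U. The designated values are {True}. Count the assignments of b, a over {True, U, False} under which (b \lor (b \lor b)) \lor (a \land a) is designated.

Of the 9 assignments, 5 give a value in {True}.

5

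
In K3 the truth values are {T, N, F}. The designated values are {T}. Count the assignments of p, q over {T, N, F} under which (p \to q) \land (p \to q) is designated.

5

Of the 9 assignments, 5 give a value in {T}.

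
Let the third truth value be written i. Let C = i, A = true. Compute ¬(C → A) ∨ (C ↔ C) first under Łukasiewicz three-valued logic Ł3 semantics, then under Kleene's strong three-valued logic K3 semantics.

In Łukasiewicz three-valued logic Ł3: C → A = i → true = true  [min(1, 1−½+1)]
¬(C → A) = ¬true = false
C ↔ C = i ↔ i = true
¬(C → A) ∨ (C ↔ C) = false ∨ true = true
In Kleene's strong three-valued logic K3: C → A = i → true = true  [¬i ∨ true]
¬(C → A) = ¬true = false
C ↔ C = i ↔ i = i
¬(C → A) ∨ (C ↔ C) = false ∨ i = i
They differ because Łukasiewicz three-valued logic Ł3 and Kleene's strong three-valued logic K3 treat i differently under implication.

true; i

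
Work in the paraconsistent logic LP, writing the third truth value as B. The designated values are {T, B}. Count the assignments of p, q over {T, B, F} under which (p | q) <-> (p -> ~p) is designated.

Of the 9 assignments, 5 give a value in {T, B}.

5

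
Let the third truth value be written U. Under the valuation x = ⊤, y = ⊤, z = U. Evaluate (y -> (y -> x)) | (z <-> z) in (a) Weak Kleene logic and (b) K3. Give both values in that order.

In Weak Kleene logic: y -> x = ⊤ -> ⊤ = ⊤
y -> (y -> x) = ⊤ -> ⊤ = ⊤
z <-> z = U <-> U = U
(y -> (y -> x)) | (z <-> z) = ⊤ | U = U
In K3: y -> x = ⊤ -> ⊤ = ⊤
y -> (y -> x) = ⊤ -> ⊤ = ⊤
z <-> z = U <-> U = U
(y -> (y -> x)) | (z <-> z) = ⊤ | U = ⊤
They differ because Weak Kleene logic and K3 treat U differently under the binary connectives.

U; ⊤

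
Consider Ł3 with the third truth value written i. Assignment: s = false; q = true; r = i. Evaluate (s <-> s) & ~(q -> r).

s <-> s = false <-> false = true
q -> r = true -> i = i
~(q -> r) = ~i = i
(s <-> s) & ~(q -> r) = true & i = i

i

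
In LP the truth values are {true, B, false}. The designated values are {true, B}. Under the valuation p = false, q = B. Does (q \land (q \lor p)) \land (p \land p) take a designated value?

q \lor p = B \lor false = B
q \land (q \lor p) = B \land B = B
p \land p = false \land false = false
(q \land (q \lor p)) \land (p \land p) = B \land false = false
false ∉ {true, B}.

No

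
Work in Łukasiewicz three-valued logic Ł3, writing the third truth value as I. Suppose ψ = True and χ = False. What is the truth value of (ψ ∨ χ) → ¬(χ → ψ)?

False

ψ ∨ χ = True ∨ False = True
χ → ψ = False → True = True
¬(χ → ψ) = ¬True = False
(ψ ∨ χ) → ¬(χ → ψ) = True → False = False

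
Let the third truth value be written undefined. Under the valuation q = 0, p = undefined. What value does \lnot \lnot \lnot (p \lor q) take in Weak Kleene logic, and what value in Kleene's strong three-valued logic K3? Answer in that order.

undefined; undefined

In Weak Kleene logic: p \lor q = undefined \lor 0 = undefined
\lnot (p \lor q) = \lnot undefined = undefined
\lnot \lnot (p \lor q) = \lnot undefined = undefined
\lnot \lnot \lnot (p \lor q) = \lnot undefined = undefined
In Kleene's strong three-valued logic K3: p \lor q = undefined \lor 0 = undefined
\lnot (p \lor q) = \lnot undefined = undefined
\lnot \lnot (p \lor q) = \lnot undefined = undefined
\lnot \lnot \lnot (p \lor q) = \lnot undefined = undefined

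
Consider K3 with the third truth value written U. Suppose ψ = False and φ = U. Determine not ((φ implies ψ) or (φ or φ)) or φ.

U

φ implies ψ = U implies False = U  [not U or False]
φ or φ = U or U = U
(φ implies ψ) or (φ or φ) = U or U = U
not ((φ implies ψ) or (φ or φ)) = not U = U
not ((φ implies ψ) or (φ or φ)) or φ = U or U = U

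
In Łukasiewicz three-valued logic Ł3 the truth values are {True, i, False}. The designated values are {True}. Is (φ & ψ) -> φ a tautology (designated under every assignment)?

Every assignment of φ, ψ over {True, i, False} gives a value in {True}.
In particular, with φ=i, ψ=i: (φ & ψ) -> φ = True.

Yes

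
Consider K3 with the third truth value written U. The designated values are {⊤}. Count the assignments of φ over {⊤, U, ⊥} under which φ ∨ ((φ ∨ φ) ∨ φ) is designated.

1

φ=⊤: ⊤ ✓
φ=U: U ·
φ=⊥: ⊥ ·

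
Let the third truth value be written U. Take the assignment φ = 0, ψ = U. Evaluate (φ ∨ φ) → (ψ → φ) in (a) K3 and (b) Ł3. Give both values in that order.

In K3: φ ∨ φ = 0 ∨ 0 = 0
ψ → φ = U → 0 = U  [¬U ∨ 0]
(φ ∨ φ) → (ψ → φ) = 0 → U = 1
In Ł3: φ ∨ φ = 0 ∨ 0 = 0
ψ → φ = U → 0 = U  [min(1, 1−½+0)]
(φ ∨ φ) → (ψ → φ) = 0 → U = 1

1; 1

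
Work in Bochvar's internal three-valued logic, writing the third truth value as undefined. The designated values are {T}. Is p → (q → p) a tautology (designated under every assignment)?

No

Countermodel: p=T, q=undefined gives undefined, which is not designated.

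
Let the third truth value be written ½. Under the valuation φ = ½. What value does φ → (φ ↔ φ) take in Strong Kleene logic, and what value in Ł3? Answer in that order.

½; True

In Strong Kleene logic: φ ↔ φ = ½ ↔ ½ = ½
φ → (φ ↔ φ) = ½ → ½ = ½  [¬½ ∨ ½]
In Ł3: φ ↔ φ = ½ ↔ ½ = True  [1 − |½−½|]
φ → (φ ↔ φ) = ½ → True = True
They differ because Strong Kleene logic and Ł3 treat ½ differently under implication.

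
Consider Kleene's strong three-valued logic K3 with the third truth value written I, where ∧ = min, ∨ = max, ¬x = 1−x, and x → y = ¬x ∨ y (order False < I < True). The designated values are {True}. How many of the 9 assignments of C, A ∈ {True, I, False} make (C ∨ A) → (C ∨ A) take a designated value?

6

Of the 9 assignments, 6 give a value in {True}.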